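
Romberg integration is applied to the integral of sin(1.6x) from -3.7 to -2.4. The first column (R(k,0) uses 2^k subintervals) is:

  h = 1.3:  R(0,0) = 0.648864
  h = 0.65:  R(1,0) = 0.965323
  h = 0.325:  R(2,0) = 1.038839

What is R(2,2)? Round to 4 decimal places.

Richardson extrapolation on the trapezoidal column (denominator 4−1=3):
R(1,1) = 0.965323 + (0.965323 − 0.648864)/3 = 1.070809
R(2,1) = 1.038839 + (1.038839 − 0.965323)/3 = 1.063344
R(2,2) = 1.063344 + (1.063344 − 1.070809)/15 = 1.062846

1.0628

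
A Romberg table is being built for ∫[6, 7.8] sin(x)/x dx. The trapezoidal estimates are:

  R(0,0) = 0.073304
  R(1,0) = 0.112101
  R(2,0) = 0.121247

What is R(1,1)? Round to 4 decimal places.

Richardson extrapolation on the trapezoidal column (denominator 4−1=3):
R(1,1) = (4·0.112101 − 0.073304) / 3 = 0.125033

0.1250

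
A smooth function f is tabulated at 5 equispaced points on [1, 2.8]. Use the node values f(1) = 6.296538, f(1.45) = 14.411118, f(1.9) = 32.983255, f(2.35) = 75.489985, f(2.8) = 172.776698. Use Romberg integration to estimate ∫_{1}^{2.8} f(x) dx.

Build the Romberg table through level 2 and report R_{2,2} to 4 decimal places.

90.5229

R_{0,0} (trapezoid, 1 panel, h=1.8000): 161.165912
R_{1,0} (trapezoid, 2 panels, h=0.9000): 110.267886
R_{2,0} (trapezoid, 4 panels, h=0.4500): 95.589439
R_{1,1} = 110.267886 + (110.267886 − 161.165912)/3 = 93.301877
R_{2,1} = 95.589439 + (95.589439 − 110.267886)/3 = 90.696623
R_{2,2} = 90.696623 + (90.696623 − 93.301877)/15 = 90.522939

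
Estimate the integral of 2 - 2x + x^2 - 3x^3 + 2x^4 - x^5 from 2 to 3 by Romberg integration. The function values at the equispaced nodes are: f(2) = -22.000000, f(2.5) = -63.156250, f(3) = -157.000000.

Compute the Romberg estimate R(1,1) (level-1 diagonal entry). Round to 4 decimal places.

-71.9375

R(0,0) (trapezoid, 1 panel, h=1.0000): -89.500000
R(1,0) (trapezoid, 2 panels, h=0.5000): -76.328125
R(1,1) = -76.328125 + (-76.328125 − (-89.500000))/3 = -71.937500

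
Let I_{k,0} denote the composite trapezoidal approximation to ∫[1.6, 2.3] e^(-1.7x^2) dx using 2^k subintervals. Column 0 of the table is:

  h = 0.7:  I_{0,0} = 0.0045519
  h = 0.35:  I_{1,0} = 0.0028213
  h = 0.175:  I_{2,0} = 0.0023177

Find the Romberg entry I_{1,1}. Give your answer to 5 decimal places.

0.00224

Richardson extrapolation on the trapezoidal column (denominator 4−1=3):
I_{1,1} = 0.0028213 + (0.0028213 − 0.0045519)/3 = 0.0022444
(Column j=1 coincides with Simpson's rule on the same nodes.)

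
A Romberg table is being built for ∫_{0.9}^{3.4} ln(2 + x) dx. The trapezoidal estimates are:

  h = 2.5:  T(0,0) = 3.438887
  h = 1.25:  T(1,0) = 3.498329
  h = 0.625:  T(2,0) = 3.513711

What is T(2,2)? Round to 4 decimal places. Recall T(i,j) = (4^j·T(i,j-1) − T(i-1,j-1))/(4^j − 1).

3.5189

Richardson extrapolation on the trapezoidal column (denominator 4−1=3):
T(1,1) = (4·3.498329 − 3.438887) / 3 = 3.518143
T(2,1) = (4·3.513711 − 3.498329) / 3 = 3.518838
T(2,2) = (16·3.518838 − 3.518143) / 15 = 3.518884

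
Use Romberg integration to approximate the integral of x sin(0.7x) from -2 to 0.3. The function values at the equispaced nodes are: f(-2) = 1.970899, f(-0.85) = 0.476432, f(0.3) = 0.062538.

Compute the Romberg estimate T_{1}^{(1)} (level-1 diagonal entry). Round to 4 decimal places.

T_{0}^{(0)} (trapezoid, 1 panel, h=2.3000): 2.338453
T_{1}^{(0)} (trapezoid, 2 panels, h=1.1500): 1.717123
T_{1}^{(1)} = 1.717123 + (1.717123 − 2.338453)/3 = 1.510013

1.5100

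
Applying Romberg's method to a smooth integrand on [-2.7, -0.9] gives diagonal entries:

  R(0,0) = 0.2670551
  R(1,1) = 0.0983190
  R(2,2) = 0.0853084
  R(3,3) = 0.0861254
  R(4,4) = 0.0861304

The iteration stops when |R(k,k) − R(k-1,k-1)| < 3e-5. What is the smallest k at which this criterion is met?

k = 4

|R(1,1) − R(0,0)| = 0.1687361 ≥ 3e-5
|R(2,2) − R(1,1)| = 0.0130106 ≥ 3e-5
|R(3,3) − R(2,2)| = 0.0008170 ≥ 3e-5
|R(4,4) − R(3,3)| = 0.0000050 < 3e-5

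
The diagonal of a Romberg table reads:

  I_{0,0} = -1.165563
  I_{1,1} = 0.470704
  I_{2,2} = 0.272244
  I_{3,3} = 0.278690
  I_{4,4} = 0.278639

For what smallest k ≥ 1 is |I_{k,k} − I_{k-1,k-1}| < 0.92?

|I_{1,1} − I_{0,0}| = 1.636267 ≥ 0.92
|I_{2,2} − I_{1,1}| = 0.198460 < 0.92

k = 2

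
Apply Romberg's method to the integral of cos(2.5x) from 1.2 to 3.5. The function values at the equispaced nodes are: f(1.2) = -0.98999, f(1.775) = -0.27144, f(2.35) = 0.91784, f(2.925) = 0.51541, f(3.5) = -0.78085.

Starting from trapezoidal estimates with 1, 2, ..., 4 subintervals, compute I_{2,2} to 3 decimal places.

0.164

I_{0,0} (trapezoid, 1 panel, h=2.3000): -2.03647
I_{1,0} (trapezoid, 2 panels, h=1.1500): 0.03728
I_{2,0} (trapezoid, 4 panels, h=0.5750): 0.15892
I_{1,1} = 0.03728 + (0.03728 − (-2.03647))/3 = 0.72853
I_{2,1} = 0.15892 + (0.15892 − 0.03728)/3 = 0.19947
I_{2,2} = 0.19947 + (0.19947 − 0.72853)/15 = 0.16420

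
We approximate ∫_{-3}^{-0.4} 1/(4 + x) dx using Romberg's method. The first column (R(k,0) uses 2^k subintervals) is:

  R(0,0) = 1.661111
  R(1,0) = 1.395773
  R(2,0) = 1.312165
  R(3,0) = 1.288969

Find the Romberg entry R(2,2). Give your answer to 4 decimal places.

1.2828

R(1,1) = (4·1.395773 − 1.661111) / 3 = 1.307327
R(2,1) = (4·1.312165 − 1.395773) / 3 = 1.284296
R(2,2) = (16·1.284296 − 1.307327) / 15 = 1.282761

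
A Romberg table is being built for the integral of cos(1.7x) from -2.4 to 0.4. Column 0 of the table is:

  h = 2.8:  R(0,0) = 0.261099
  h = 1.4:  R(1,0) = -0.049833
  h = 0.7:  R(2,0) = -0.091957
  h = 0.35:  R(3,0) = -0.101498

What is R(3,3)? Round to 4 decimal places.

R(1,1) = (4·(-0.049833) − 0.261099) / 3 = -0.153477
R(2,1) = (4·(-0.091957) − (-0.049833)) / 3 = -0.105998
R(3,1) = -0.101498 + (-0.101498 − (-0.091957))/3 = -0.104678
R(2,2) = (16·(-0.105998) − (-0.153477)) / 15 = -0.102833
R(3,2) = (16·(-0.104678) − (-0.105998)) / 15 = -0.104590
R(3,3) = (64·(-0.104590) − (-0.102833)) / 63 = -0.104618
(Column j=1 coincides with Simpson's rule on the same nodes.)

-0.1046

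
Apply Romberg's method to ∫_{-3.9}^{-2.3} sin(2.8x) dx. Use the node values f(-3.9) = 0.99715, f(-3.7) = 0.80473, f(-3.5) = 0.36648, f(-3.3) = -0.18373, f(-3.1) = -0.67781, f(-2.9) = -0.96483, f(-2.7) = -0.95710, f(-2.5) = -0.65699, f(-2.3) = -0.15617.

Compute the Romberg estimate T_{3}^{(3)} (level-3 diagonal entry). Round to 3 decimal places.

-0.380

T_{0}^{(0)} (trapezoid, 1 panel, h=1.6000): 0.67278
T_{1}^{(0)} (trapezoid, 2 panels, h=0.8000): -0.20586
T_{2}^{(0)} (trapezoid, 4 panels, h=0.4000): -0.33918
T_{3}^{(0)} (trapezoid, 8 panels, h=0.2000): -0.36975
T_{1}^{(1)} = -0.20586 + (-0.20586 − 0.67278)/3 = -0.49874
T_{2}^{(1)} = -0.33918 + (-0.33918 − (-0.20586))/3 = -0.38362
T_{3}^{(1)} = -0.36975 + (-0.36975 − (-0.33918))/3 = -0.37994
T_{2}^{(2)} = -0.38362 + (-0.38362 − (-0.49874))/15 = -0.37595
T_{3}^{(2)} = -0.37994 + (-0.37994 − (-0.38362))/15 = -0.37969
T_{3}^{(3)} = -0.37969 + (-0.37969 − (-0.37595))/63 = -0.37975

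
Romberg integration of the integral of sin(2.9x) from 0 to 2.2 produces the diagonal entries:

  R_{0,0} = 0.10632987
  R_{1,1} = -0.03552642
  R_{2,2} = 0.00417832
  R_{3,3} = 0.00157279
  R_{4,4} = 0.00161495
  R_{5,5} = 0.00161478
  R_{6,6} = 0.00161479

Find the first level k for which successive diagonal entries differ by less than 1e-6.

k = 5

|R_{1,1} − R_{0,0}| = 0.14185629 ≥ 1e-6
|R_{2,2} − R_{1,1}| = 0.03970474 ≥ 1e-6
|R_{3,3} − R_{2,2}| = 0.00260553 ≥ 1e-6
|R_{4,4} − R_{3,3}| = 0.00004216 ≥ 1e-6
|R_{5,5} − R_{4,4}| = 0.00000017 < 1e-6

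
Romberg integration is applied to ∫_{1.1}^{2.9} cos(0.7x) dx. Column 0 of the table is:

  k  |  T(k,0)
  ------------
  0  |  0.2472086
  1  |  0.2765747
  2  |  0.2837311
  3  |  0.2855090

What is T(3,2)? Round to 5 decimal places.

0.28610

T(2,1) = 0.2837311 + (0.2837311 − 0.2765747)/3 = 0.2861166
T(3,1) = 0.2855090 + (0.2855090 − 0.2837311)/3 = 0.2861016
T(3,2) = 0.2861016 + (0.2861016 − 0.2861166)/15 = 0.2861006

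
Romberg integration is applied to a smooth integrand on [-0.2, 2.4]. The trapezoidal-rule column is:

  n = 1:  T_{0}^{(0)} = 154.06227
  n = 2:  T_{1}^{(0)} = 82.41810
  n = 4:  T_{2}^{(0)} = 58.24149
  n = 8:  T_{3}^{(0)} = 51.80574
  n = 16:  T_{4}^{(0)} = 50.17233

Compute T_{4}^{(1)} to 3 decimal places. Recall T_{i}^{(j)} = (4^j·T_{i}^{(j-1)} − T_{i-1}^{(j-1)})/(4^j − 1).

Richardson extrapolation on the trapezoidal column (denominator 4−1=3):
T_{4}^{(1)} = (4·50.17233 − 51.80574) / 3 = 49.62786

49.628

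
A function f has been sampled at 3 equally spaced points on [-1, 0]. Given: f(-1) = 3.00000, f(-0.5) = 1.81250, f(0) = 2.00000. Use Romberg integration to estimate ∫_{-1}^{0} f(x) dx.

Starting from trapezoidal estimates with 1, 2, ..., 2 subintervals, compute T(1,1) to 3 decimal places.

T(0,0) (trapezoid, 1 panel, h=1.0000): 2.50000
T(1,0) (trapezoid, 2 panels, h=0.5000): 2.15625
T(1,1) = 2.15625 + (2.15625 − 2.50000)/3 = 2.04167

2.042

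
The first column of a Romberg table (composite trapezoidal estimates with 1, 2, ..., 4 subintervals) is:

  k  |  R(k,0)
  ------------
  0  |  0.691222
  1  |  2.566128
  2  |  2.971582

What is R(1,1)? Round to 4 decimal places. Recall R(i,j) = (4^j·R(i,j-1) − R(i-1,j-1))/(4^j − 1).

3.1911

R(1,1) = 2.566128 + (2.566128 − 0.691222)/3 = 3.191097
(Column j=1 coincides with Simpson's rule on the same nodes.)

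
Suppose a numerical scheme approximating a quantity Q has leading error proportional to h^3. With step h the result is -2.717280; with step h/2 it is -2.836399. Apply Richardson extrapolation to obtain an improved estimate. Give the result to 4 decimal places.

The leading error scales as h^3; refining by a factor of 2 reduces it by 2^3 = 8.
Extrapolated value = (8·A(h/2) − A(h)) / (8 − 1)
= (8·(-2.836399) − (-2.717280)) / 7
= -19.973912 / 7 = -2.853416

-2.8534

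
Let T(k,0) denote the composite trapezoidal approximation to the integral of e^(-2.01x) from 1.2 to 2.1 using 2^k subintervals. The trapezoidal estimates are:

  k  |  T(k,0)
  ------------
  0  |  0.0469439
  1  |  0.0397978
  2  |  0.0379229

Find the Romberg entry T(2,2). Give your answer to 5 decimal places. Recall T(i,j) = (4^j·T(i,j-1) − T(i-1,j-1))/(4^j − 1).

Richardson extrapolation on the trapezoidal column (denominator 4−1=3):
T(1,1) = 0.0397978 + (0.0397978 − 0.0469439)/3 = 0.0374158
T(2,1) = (4·0.0379229 − 0.0397978) / 3 = 0.0372979
T(2,2) = (16·0.0372979 − 0.0374158) / 15 = 0.0372900
(Column j=1 coincides with Simpson's rule on the same nodes.)

0.03729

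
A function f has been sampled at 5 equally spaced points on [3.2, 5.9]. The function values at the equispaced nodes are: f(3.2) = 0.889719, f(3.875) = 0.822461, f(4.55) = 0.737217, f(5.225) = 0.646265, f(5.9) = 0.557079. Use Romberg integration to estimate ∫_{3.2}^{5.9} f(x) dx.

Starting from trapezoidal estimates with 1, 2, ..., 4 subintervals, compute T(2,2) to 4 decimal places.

1.9792

T(0,0) (trapezoid, 1 panel, h=2.7000): 1.953177
T(1,0) (trapezoid, 2 panels, h=1.3500): 1.971832
T(2,0) (trapezoid, 4 panels, h=0.6750): 1.977306
T(1,1) = 1.971832 + (1.971832 − 1.953177)/3 = 1.978050
T(2,1) = 1.977306 + (1.977306 − 1.971832)/3 = 1.979131
T(2,2) = 1.979131 + (1.979131 − 1.978050)/15 = 1.979203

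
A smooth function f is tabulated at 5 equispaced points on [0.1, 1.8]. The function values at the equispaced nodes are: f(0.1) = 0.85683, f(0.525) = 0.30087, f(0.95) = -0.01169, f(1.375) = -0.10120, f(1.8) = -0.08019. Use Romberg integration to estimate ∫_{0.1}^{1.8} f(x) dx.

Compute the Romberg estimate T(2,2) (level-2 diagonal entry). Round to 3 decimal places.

T(0,0) (trapezoid, 1 panel, h=1.7000): 0.66014
T(1,0) (trapezoid, 2 panels, h=0.8500): 0.32014
T(2,0) (trapezoid, 4 panels, h=0.4250): 0.24493
T(1,1) = 0.32014 + (0.32014 − 0.66014)/3 = 0.20681
T(2,1) = 0.24493 + (0.24493 − 0.32014)/3 = 0.21986
T(2,2) = 0.21986 + (0.21986 − 0.20681)/15 = 0.22073

0.221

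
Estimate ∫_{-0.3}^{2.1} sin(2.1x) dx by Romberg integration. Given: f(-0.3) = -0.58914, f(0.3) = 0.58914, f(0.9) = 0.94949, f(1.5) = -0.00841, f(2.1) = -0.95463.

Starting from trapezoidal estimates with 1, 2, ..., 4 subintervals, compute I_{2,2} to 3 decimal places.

I_{0,0} (trapezoid, 1 panel, h=2.4000): -1.85252
I_{1,0} (trapezoid, 2 panels, h=1.2000): 0.21313
I_{2,0} (trapezoid, 4 panels, h=0.6000): 0.45500
I_{1,1} = 0.21313 + (0.21313 − (-1.85252))/3 = 0.90168
I_{2,1} = 0.45500 + (0.45500 − 0.21313)/3 = 0.53562
I_{2,2} = 0.53562 + (0.53562 − 0.90168)/15 = 0.51122

0.511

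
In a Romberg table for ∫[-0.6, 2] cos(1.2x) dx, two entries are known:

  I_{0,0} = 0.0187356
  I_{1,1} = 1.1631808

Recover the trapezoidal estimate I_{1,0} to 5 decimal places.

0.87707

From I_{1,1} = (4·I_{1,0} − I_{0,0})/3, solve for I_{1,0}:
4·I_{1,0} = 3·1.1631808 + 0.0187356 = 3.5082780
I_{1,0} = 0.8770695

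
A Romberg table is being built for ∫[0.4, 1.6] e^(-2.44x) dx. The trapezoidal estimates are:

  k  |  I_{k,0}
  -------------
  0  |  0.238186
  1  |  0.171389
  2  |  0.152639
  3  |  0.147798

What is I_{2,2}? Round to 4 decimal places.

Richardson extrapolation on the trapezoidal column (denominator 4−1=3):
I_{1,1} = (4·0.171389 − 0.238186) / 3 = 0.149123
I_{2,1} = (4·0.152639 − 0.171389) / 3 = 0.146389
I_{2,2} = (16·0.146389 − 0.149123) / 15 = 0.146207

0.1462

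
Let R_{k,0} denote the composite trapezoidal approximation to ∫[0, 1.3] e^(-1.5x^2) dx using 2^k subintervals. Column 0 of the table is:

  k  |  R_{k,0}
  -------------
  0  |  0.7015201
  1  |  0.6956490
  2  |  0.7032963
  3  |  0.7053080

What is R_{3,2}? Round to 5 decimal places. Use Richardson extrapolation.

0.70599

R_{2,1} = 0.7032963 + (0.7032963 − 0.6956490)/3 = 0.7058454
R_{3,1} = (4·0.7053080 − 0.7032963) / 3 = 0.7059786
R_{3,2} = (16·0.7059786 − 0.7058454) / 15 = 0.7059875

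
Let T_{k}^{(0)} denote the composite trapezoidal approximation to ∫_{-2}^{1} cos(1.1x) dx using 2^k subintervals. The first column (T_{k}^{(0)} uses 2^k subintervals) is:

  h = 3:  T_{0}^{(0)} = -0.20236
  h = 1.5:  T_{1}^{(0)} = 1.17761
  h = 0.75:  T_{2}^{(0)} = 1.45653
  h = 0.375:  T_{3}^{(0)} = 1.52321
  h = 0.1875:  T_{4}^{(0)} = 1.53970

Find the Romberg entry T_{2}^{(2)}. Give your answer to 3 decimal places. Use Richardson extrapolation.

Richardson extrapolation on the trapezoidal column (denominator 4−1=3):
T_{1}^{(1)} = (4·1.17761 − (-0.20236)) / 3 = 1.63760
T_{2}^{(1)} = (4·1.45653 − 1.17761) / 3 = 1.54950
T_{2}^{(2)} = 1.54950 + (1.54950 − 1.63760)/15 = 1.54363

1.544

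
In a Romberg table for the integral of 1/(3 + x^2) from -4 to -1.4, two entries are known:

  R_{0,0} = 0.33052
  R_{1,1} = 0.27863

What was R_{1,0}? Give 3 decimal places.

From R_{1,1} = (4·R_{1,0} − R_{0,0})/3, solve for R_{1,0}:
4·R_{1,0} = 3·0.27863 + 0.33052 = 1.16641
R_{1,0} = 0.29160

0.292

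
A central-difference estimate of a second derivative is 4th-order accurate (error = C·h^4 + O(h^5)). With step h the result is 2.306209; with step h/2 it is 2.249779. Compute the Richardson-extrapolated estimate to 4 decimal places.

2.2460

The leading error scales as h^4; refining by a factor of 2 reduces it by 2^4 = 16.
Extrapolated value = (16·A(h/2) − A(h)) / (16 − 1)
= (16·2.249779 − 2.306209) / 15
= 33.690255 / 15 = 2.246017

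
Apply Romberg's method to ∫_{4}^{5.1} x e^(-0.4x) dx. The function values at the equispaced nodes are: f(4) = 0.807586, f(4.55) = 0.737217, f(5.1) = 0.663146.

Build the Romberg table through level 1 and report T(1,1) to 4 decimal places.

T(0,0) (trapezoid, 1 panel, h=1.1000): 0.808903
T(1,0) (trapezoid, 2 panels, h=0.5500): 0.809921
T(1,1) = 0.809921 + (0.809921 − 0.808903)/3 = 0.810260

0.8103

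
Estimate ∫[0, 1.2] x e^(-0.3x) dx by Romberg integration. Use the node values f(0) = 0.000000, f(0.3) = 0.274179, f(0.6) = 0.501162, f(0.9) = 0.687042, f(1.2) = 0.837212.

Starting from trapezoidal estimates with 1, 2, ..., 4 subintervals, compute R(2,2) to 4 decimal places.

0.5684

R(0,0) (trapezoid, 1 panel, h=1.2000): 0.502327
R(1,0) (trapezoid, 2 panels, h=0.6000): 0.551861
R(2,0) (trapezoid, 4 panels, h=0.3000): 0.564297
R(1,1) = 0.551861 + (0.551861 − 0.502327)/3 = 0.568372
R(2,1) = 0.564297 + (0.564297 − 0.551861)/3 = 0.568442
R(2,2) = 0.568442 + (0.568442 − 0.568372)/15 = 0.568447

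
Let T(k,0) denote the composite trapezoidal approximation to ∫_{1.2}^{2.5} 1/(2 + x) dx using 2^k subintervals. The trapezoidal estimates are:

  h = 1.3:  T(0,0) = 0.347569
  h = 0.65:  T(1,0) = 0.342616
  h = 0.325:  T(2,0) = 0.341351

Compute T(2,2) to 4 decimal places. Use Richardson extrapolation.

T(1,1) = 0.342616 + (0.342616 − 0.347569)/3 = 0.340965
T(2,1) = 0.341351 + (0.341351 − 0.342616)/3 = 0.340929
T(2,2) = (16·0.340929 − 0.340965) / 15 = 0.340927

0.3409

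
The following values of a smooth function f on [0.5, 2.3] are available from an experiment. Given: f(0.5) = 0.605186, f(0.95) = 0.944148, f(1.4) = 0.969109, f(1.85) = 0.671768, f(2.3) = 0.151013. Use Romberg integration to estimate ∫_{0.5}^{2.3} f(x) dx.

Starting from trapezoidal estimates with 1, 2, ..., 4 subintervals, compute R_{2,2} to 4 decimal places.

R_{0,0} (trapezoid, 1 panel, h=1.8000): 0.680579
R_{1,0} (trapezoid, 2 panels, h=0.9000): 1.212488
R_{2,0} (trapezoid, 4 panels, h=0.4500): 1.333406
R_{1,1} = 1.212488 + (1.212488 − 0.680579)/3 = 1.389791
R_{2,1} = 1.333406 + (1.333406 − 1.212488)/3 = 1.373712
R_{2,2} = 1.373712 + (1.373712 − 1.389791)/15 = 1.372640

1.3726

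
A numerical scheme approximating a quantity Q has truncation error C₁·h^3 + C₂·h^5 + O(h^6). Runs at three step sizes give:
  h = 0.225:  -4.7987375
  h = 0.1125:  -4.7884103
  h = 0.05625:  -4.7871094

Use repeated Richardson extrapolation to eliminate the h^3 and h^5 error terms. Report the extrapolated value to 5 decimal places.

-4.78692

First eliminate the h^3 term (factor 2^3 = 8):
  B₁ = (8·(-4.7884103) − (-4.7987375))/7 = -4.7869350
  B₂ = (8·(-4.7871094) − (-4.7884103))/7 = -4.7869236
Then eliminate the h^5 term (factor 2^5 = 32):
  (32·(-4.7869236) − (-4.7869350))/31 = -4.7869232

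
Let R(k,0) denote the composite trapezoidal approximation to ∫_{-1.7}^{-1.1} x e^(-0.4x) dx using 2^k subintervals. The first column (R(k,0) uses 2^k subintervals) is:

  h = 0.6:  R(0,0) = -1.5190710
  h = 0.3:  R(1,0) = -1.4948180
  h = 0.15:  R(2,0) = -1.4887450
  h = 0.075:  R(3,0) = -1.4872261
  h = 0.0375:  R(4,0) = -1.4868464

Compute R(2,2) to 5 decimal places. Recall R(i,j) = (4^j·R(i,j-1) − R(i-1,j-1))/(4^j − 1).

-1.48672

R(1,1) = -1.4948180 + (-1.4948180 − (-1.5190710))/3 = -1.4867337
R(2,1) = (4·(-1.4887450) − (-1.4948180)) / 3 = -1.4867207
R(2,2) = -1.4867207 + (-1.4867207 − (-1.4867337))/15 = -1.4867198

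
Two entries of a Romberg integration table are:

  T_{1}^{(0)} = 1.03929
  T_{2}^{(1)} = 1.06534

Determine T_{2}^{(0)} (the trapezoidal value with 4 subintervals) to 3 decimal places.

1.059

From T_{2}^{(1)} = (4·T_{2}^{(0)} − T_{1}^{(0)})/3, solve for T_{2}^{(0)}:
4·T_{2}^{(0)} = 3·1.06534 + 1.03929 = 4.23531
T_{2}^{(0)} = 1.05883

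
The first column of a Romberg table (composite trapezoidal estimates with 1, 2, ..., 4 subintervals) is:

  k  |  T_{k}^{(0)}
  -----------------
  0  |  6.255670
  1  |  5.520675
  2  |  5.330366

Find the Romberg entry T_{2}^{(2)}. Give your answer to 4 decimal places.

T_{1}^{(1)} = (4·5.520675 − 6.255670) / 3 = 5.275677
T_{2}^{(1)} = (4·5.330366 − 5.520675) / 3 = 5.266930
T_{2}^{(2)} = 5.266930 + (5.266930 − 5.275677)/15 = 5.266347

5.2663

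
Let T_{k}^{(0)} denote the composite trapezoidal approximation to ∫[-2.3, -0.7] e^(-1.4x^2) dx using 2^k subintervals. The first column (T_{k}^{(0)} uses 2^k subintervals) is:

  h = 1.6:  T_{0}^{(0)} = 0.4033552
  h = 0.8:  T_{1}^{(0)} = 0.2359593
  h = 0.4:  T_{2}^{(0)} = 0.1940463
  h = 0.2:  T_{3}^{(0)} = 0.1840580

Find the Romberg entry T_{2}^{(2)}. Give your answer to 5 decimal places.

Richardson extrapolation on the trapezoidal column (denominator 4−1=3):
T_{1}^{(1)} = 0.2359593 + (0.2359593 − 0.4033552)/3 = 0.1801607
T_{2}^{(1)} = (4·0.1940463 − 0.2359593) / 3 = 0.1800753
T_{2}^{(2)} = (16·0.1800753 − 0.1801607) / 15 = 0.1800696

0.18007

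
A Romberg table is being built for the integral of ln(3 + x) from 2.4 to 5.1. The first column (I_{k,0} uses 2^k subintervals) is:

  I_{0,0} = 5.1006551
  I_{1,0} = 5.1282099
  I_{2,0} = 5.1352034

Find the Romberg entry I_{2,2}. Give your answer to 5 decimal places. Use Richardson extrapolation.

5.13754

Richardson extrapolation on the trapezoidal column (denominator 4−1=3):
I_{1,1} = (4·5.1282099 − 5.1006551) / 3 = 5.1373948
I_{2,1} = 5.1352034 + (5.1352034 − 5.1282099)/3 = 5.1375346
I_{2,2} = (16·5.1375346 − 5.1373948) / 15 = 5.1375439
(Column j=1 coincides with Simpson's rule on the same nodes.)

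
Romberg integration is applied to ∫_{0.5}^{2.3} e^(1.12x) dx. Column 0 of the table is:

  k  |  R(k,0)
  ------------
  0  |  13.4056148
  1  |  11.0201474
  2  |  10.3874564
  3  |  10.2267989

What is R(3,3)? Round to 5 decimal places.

Richardson extrapolation on the trapezoidal column (denominator 4−1=3):
R(1,1) = 11.0201474 + (11.0201474 − 13.4056148)/3 = 10.2249916
R(2,1) = 10.3874564 + (10.3874564 − 11.0201474)/3 = 10.1765594
R(3,1) = 10.2267989 + (10.2267989 − 10.3874564)/3 = 10.1732464
R(2,2) = (16·10.1765594 − 10.2249916) / 15 = 10.1733306
R(3,2) = (16·10.1732464 − 10.1765594) / 15 = 10.1730255
R(3,3) = 10.1730255 + (10.1730255 − 10.1733306)/63 = 10.1730207

10.17302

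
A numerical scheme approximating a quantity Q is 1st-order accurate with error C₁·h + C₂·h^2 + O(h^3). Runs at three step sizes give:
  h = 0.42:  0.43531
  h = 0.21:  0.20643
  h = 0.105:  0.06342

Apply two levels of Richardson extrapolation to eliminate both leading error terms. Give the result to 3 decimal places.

First eliminate the h term (factor 2^1 = 2):
  B₁ = (2·0.20643 − 0.43531)/1 = -0.02245
  B₂ = (2·0.06342 − 0.20643)/1 = -0.07959
Then eliminate the h^2 term (factor 2^2 = 4):
  (4·(-0.07959) − (-0.02245))/3 = -0.09864

-0.099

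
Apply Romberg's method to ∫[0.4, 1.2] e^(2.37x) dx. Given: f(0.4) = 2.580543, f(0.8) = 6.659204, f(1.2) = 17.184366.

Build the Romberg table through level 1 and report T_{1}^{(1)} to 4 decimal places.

T_{0}^{(0)} (trapezoid, 1 panel, h=0.8000): 7.905964
T_{1}^{(0)} (trapezoid, 2 panels, h=0.4000): 6.616663
T_{1}^{(1)} = 6.616663 + (6.616663 − 7.905964)/3 = 6.186896

6.1869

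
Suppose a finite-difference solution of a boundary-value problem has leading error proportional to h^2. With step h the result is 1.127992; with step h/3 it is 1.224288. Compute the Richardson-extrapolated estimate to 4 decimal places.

1.2363

The leading error scales as h^2; refining by a factor of 3 reduces it by 3^2 = 9.
Extrapolated value = (9·A(h/3) − A(h)) / (9 − 1)
= (9·1.224288 − 1.127992) / 8
= 9.890600 / 8 = 1.236325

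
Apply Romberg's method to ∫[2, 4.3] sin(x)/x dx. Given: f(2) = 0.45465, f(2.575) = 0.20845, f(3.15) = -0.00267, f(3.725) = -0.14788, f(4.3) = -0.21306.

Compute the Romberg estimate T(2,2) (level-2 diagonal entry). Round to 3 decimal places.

0.092

T(0,0) (trapezoid, 1 panel, h=2.3000): 0.27783
T(1,0) (trapezoid, 2 panels, h=1.1500): 0.13584
T(2,0) (trapezoid, 4 panels, h=0.5750): 0.10275
T(1,1) = 0.13584 + (0.13584 − 0.27783)/3 = 0.08851
T(2,1) = 0.10275 + (0.10275 − 0.13584)/3 = 0.09172
T(2,2) = 0.09172 + (0.09172 − 0.08851)/15 = 0.09193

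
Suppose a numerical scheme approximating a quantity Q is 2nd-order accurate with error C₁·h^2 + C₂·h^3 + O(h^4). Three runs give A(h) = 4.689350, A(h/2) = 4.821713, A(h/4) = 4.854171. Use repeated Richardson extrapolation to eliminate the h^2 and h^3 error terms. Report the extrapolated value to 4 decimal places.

First eliminate the h^2 term (factor 2^2 = 4):
  B₁ = (4·4.821713 − 4.689350)/3 = 4.865834
  B₂ = (4·4.854171 − 4.821713)/3 = 4.864990
Then eliminate the h^3 term (factor 2^3 = 8):
  (8·4.864990 − 4.865834)/7 = 4.864869

4.8649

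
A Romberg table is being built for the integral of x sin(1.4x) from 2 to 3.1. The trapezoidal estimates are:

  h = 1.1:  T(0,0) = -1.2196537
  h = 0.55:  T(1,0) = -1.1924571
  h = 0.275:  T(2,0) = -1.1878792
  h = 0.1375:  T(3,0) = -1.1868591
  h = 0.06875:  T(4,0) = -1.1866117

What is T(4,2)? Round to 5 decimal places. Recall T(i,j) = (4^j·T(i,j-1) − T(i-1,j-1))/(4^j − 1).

T(3,1) = (4·(-1.1868591) − (-1.1878792)) / 3 = -1.1865191
T(4,1) = -1.1866117 + (-1.1866117 − (-1.1868591))/3 = -1.1865292
T(4,2) = (16·(-1.1865292) − (-1.1865191)) / 15 = -1.1865299

-1.18653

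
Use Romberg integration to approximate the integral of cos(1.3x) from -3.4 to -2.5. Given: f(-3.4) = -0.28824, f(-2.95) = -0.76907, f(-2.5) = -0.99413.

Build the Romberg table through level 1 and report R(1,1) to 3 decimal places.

-0.654

R(0,0) (trapezoid, 1 panel, h=0.9000): -0.57707
R(1,0) (trapezoid, 2 panels, h=0.4500): -0.63461
R(1,1) = -0.63461 + (-0.63461 − (-0.57707))/3 = -0.65379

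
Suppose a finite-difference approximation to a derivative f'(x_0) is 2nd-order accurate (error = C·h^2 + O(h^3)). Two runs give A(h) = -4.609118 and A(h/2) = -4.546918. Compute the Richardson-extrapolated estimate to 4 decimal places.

-4.5262

The leading error scales as h^2; refining by a factor of 2 reduces it by 2^2 = 4.
Extrapolated value = (4·A(h/2) − A(h)) / (4 − 1)
= (4·(-4.546918) − (-4.609118)) / 3
= -13.578554 / 3 = -4.526185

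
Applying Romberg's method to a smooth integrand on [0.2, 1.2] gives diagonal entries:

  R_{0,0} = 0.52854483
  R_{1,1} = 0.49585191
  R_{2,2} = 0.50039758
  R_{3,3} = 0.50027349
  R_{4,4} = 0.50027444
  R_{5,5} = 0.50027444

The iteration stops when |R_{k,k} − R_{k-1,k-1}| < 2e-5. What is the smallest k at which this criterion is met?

k = 4

|R_{1,1} − R_{0,0}| = 0.03269292 ≥ 2e-5
|R_{2,2} − R_{1,1}| = 0.00454567 ≥ 2e-5
|R_{3,3} − R_{2,2}| = 0.00012409 ≥ 2e-5
|R_{4,4} − R_{3,3}| = 0.00000095 < 2e-5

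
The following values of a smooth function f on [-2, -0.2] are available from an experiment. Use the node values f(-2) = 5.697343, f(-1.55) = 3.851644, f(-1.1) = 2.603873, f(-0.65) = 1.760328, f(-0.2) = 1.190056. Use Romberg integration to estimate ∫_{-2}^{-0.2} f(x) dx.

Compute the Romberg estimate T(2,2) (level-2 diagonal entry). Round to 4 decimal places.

T(0,0) (trapezoid, 1 panel, h=1.8000): 6.198659
T(1,0) (trapezoid, 2 panels, h=0.9000): 5.442815
T(2,0) (trapezoid, 4 panels, h=0.4500): 5.246795
T(1,1) = 5.442815 + (5.442815 − 6.198659)/3 = 5.190867
T(2,1) = 5.246795 + (5.246795 − 5.442815)/3 = 5.181455
T(2,2) = 5.181455 + (5.181455 − 5.190867)/15 = 5.180828

5.1808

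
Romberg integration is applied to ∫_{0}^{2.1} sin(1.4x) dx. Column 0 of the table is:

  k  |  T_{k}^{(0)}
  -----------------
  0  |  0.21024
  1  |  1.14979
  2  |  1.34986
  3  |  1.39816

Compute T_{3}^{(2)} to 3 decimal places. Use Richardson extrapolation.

Richardson extrapolation on the trapezoidal column (denominator 4−1=3):
T_{2}^{(1)} = 1.34986 + (1.34986 − 1.14979)/3 = 1.41655
T_{3}^{(1)} = 1.39816 + (1.39816 − 1.34986)/3 = 1.41426
T_{3}^{(2)} = 1.41426 + (1.41426 − 1.41655)/15 = 1.41411

1.414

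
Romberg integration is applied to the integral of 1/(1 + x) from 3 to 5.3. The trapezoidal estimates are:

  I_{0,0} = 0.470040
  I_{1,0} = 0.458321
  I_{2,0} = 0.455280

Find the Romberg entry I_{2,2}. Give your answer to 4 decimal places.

0.4543

I_{1,1} = 0.458321 + (0.458321 − 0.470040)/3 = 0.454415
I_{2,1} = (4·0.455280 − 0.458321) / 3 = 0.454266
I_{2,2} = 0.454266 + (0.454266 − 0.454415)/15 = 0.454256
(Column j=1 coincides with Simpson's rule on the same nodes.)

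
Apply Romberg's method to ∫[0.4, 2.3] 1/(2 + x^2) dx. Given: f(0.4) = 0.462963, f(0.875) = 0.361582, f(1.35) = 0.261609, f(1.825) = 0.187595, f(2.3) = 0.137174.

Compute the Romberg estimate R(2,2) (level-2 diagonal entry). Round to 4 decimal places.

R(0,0) (trapezoid, 1 panel, h=1.9000): 0.570130
R(1,0) (trapezoid, 2 panels, h=0.9500): 0.533594
R(2,0) (trapezoid, 4 panels, h=0.4750): 0.527656
R(1,1) = 0.533594 + (0.533594 − 0.570130)/3 = 0.521415
R(2,1) = 0.527656 + (0.527656 − 0.533594)/3 = 0.525677
R(2,2) = 0.525677 + (0.525677 − 0.521415)/15 = 0.525961

0.5260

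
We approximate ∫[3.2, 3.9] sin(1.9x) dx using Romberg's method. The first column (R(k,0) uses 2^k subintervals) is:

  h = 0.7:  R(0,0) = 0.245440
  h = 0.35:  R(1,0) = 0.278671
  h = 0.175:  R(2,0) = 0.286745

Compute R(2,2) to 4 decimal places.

0.2894

Richardson extrapolation on the trapezoidal column (denominator 4−1=3):
R(1,1) = (4·0.278671 − 0.245440) / 3 = 0.289748
R(2,1) = (4·0.286745 − 0.278671) / 3 = 0.289436
R(2,2) = 0.289436 + (0.289436 − 0.289748)/15 = 0.289415
(Column j=1 coincides with Simpson's rule on the same nodes.)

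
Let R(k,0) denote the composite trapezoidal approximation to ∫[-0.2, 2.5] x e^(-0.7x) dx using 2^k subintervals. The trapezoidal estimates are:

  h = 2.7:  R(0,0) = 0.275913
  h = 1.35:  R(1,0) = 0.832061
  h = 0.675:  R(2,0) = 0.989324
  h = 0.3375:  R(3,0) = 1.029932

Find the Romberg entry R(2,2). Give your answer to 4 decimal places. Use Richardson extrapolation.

1.0434

Richardson extrapolation on the trapezoidal column (denominator 4−1=3):
R(1,1) = 0.832061 + (0.832061 − 0.275913)/3 = 1.017444
R(2,1) = 0.989324 + (0.989324 − 0.832061)/3 = 1.041745
R(2,2) = 1.041745 + (1.041745 − 1.017444)/15 = 1.043365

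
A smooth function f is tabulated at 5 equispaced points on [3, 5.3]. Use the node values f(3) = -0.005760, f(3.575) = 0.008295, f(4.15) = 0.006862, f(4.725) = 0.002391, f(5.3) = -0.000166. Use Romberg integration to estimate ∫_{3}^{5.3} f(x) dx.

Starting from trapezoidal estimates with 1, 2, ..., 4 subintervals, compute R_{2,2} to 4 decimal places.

R_{0,0} (trapezoid, 1 panel, h=2.3000): -0.006815
R_{1,0} (trapezoid, 2 panels, h=1.1500): 0.004484
R_{2,0} (trapezoid, 4 panels, h=0.5750): 0.008386
R_{1,1} = 0.004484 + (0.004484 − (-0.006815))/3 = 0.008250
R_{2,1} = 0.008386 + (0.008386 − 0.004484)/3 = 0.009687
R_{2,2} = 0.009687 + (0.009687 − 0.008250)/15 = 0.009783

0.0098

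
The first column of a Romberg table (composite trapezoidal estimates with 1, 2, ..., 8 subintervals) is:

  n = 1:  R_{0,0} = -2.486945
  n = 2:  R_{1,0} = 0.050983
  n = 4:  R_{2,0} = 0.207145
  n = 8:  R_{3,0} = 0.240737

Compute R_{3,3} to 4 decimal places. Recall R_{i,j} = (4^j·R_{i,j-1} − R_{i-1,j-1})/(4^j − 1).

0.2520

Richardson extrapolation on the trapezoidal column (denominator 4−1=3):
R_{1,1} = (4·0.050983 − (-2.486945)) / 3 = 0.896959
R_{2,1} = 0.207145 + (0.207145 − 0.050983)/3 = 0.259199
R_{3,1} = 0.240737 + (0.240737 − 0.207145)/3 = 0.251934
R_{2,2} = 0.259199 + (0.259199 − 0.896959)/15 = 0.216682
R_{3,2} = (16·0.251934 − 0.259199) / 15 = 0.251450
R_{3,3} = 0.251450 + (0.251450 − 0.216682)/63 = 0.252002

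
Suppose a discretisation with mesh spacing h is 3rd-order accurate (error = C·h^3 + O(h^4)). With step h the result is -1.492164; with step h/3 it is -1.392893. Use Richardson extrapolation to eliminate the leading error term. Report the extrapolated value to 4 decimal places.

-1.3891

The leading error scales as h^3; refining by a factor of 3 reduces it by 3^3 = 27.
Extrapolated value = (27·A(h/3) − A(h)) / (27 − 1)
= (27·(-1.392893) − (-1.492164)) / 26
= -36.115947 / 26 = -1.389075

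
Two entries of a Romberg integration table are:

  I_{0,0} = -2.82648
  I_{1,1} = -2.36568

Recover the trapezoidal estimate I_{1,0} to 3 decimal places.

-2.481

From I_{1,1} = (4·I_{1,0} − I_{0,0})/3, solve for I_{1,0}:
4·I_{1,0} = 3·(-2.36568) + (-2.82648) = -9.92352
I_{1,0} = -2.48088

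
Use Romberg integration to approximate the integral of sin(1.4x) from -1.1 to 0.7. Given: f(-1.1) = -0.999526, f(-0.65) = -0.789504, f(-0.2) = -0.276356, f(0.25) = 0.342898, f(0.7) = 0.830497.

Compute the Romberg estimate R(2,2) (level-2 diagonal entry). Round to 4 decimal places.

-0.3758

R(0,0) (trapezoid, 1 panel, h=1.8000): -0.152126
R(1,0) (trapezoid, 2 panels, h=0.9000): -0.324783
R(2,0) (trapezoid, 4 panels, h=0.4500): -0.363364
R(1,1) = -0.324783 + (-0.324783 − (-0.152126))/3 = -0.382335
R(2,1) = -0.363364 + (-0.363364 − (-0.324783))/3 = -0.376224
R(2,2) = -0.376224 + (-0.376224 − (-0.382335))/15 = -0.375817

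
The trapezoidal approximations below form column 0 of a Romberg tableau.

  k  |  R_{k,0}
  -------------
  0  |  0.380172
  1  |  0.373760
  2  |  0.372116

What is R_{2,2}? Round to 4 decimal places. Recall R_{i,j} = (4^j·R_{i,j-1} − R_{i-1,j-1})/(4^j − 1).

R_{1,1} = 0.373760 + (0.373760 − 0.380172)/3 = 0.371623
R_{2,1} = (4·0.372116 − 0.373760) / 3 = 0.371568
R_{2,2} = 0.371568 + (0.371568 − 0.371623)/15 = 0.371564

0.3716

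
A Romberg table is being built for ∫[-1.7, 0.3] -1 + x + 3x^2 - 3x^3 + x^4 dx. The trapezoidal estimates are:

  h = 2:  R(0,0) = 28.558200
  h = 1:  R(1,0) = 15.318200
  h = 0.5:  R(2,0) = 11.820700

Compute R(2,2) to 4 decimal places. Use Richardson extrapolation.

10.6382

Richardson extrapolation on the trapezoidal column (denominator 4−1=3):
R(1,1) = 15.318200 + (15.318200 − 28.558200)/3 = 10.904867
R(2,1) = 11.820700 + (11.820700 − 15.318200)/3 = 10.654867
R(2,2) = 10.654867 + (10.654867 − 10.904867)/15 = 10.638200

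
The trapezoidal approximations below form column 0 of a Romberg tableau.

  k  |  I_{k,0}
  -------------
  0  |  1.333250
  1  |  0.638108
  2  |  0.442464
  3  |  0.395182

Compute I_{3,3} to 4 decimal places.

0.3796

Richardson extrapolation on the trapezoidal column (denominator 4−1=3):
I_{1,1} = (4·0.638108 − 1.333250) / 3 = 0.406394
I_{2,1} = (4·0.442464 − 0.638108) / 3 = 0.377249
I_{3,1} = 0.395182 + (0.395182 − 0.442464)/3 = 0.379421
I_{2,2} = 0.377249 + (0.377249 − 0.406394)/15 = 0.375306
I_{3,2} = 0.379421 + (0.379421 − 0.377249)/15 = 0.379566
I_{3,3} = (64·0.379566 − 0.375306) / 63 = 0.379634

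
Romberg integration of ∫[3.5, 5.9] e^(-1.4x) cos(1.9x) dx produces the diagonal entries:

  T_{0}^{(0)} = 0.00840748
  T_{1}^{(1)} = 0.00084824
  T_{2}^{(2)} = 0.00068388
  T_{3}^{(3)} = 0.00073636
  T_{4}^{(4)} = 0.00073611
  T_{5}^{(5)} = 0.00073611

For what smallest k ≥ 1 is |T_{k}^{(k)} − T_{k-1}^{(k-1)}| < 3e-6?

k = 4

|T_{1}^{(1)} − T_{0}^{(0)}| = 0.00755924 ≥ 3e-6
|T_{2}^{(2)} − T_{1}^{(1)}| = 0.00016436 ≥ 3e-6
|T_{3}^{(3)} − T_{2}^{(2)}| = 0.00005248 ≥ 3e-6
|T_{4}^{(4)} − T_{3}^{(3)}| = 0.00000025 < 3e-6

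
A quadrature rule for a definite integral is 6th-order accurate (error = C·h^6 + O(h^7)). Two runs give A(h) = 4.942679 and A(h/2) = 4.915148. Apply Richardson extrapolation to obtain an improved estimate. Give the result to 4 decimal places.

Extrapolated value = (64·A(h/2) − A(h)) / (64 − 1)
= (64·4.915148 − 4.942679) / 63
= 309.626793 / 63 = 4.914711

4.9147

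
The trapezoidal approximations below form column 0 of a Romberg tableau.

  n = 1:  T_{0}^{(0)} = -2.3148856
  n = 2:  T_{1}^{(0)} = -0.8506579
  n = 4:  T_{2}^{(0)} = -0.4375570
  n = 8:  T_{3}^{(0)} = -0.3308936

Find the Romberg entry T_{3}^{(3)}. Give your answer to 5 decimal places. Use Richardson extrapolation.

T_{1}^{(1)} = -0.8506579 + (-0.8506579 − (-2.3148856))/3 = -0.3625820
T_{2}^{(1)} = (4·(-0.4375570) − (-0.8506579)) / 3 = -0.2998567
T_{3}^{(1)} = -0.3308936 + (-0.3308936 − (-0.4375570))/3 = -0.2953391
T_{2}^{(2)} = -0.2998567 + (-0.2998567 − (-0.3625820))/15 = -0.2956750
T_{3}^{(2)} = (16·(-0.2953391) − (-0.2998567)) / 15 = -0.2950379
T_{3}^{(3)} = -0.2950379 + (-0.2950379 − (-0.2956750))/63 = -0.2950278
(Column j=1 coincides with Simpson's rule on the same nodes.)

-0.29503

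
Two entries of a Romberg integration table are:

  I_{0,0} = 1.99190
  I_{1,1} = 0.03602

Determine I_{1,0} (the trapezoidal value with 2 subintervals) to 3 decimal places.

0.525

From I_{1,1} = (4·I_{1,0} − I_{0,0})/3, solve for I_{1,0}:
4·I_{1,0} = 3·0.03602 + 1.99190 = 2.09996
I_{1,0} = 0.52499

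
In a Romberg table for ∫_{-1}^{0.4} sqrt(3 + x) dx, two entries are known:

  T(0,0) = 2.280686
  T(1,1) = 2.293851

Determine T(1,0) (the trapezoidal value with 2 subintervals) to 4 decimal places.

From T(1,1) = (4·T(1,0) − T(0,0))/3, solve for T(1,0):
4·T(1,0) = 3·2.293851 + 2.280686 = 9.162239
T(1,0) = 2.290560

2.2906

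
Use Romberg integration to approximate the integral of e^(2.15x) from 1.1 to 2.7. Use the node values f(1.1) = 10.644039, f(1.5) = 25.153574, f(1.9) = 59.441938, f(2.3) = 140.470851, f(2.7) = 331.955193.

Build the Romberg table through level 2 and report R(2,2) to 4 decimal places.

R(0,0) (trapezoid, 1 panel, h=1.6000): 274.079386
R(1,0) (trapezoid, 2 panels, h=0.8000): 184.593243
R(2,0) (trapezoid, 4 panels, h=0.4000): 158.546392
R(1,1) = 184.593243 + (184.593243 − 274.079386)/3 = 154.764529
R(2,1) = 158.546392 + (158.546392 − 184.593243)/3 = 149.864108
R(2,2) = 149.864108 + (149.864108 − 154.764529)/15 = 149.537413

149.5374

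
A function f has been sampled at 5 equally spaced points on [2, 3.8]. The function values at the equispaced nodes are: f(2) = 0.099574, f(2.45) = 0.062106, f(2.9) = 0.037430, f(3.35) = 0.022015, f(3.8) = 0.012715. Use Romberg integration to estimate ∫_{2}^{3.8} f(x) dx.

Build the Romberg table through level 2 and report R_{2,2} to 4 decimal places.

0.0785

R_{0,0} (trapezoid, 1 panel, h=1.8000): 0.101060
R_{1,0} (trapezoid, 2 panels, h=0.9000): 0.084217
R_{2,0} (trapezoid, 4 panels, h=0.4500): 0.079963
R_{1,1} = 0.084217 + (0.084217 − 0.101060)/3 = 0.078603
R_{2,1} = 0.079963 + (0.079963 − 0.084217)/3 = 0.078545
R_{2,2} = 0.078545 + (0.078545 − 0.078603)/15 = 0.078541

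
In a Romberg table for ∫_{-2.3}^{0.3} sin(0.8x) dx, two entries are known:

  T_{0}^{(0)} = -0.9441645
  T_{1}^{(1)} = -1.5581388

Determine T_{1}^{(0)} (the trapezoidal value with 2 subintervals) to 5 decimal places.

-1.40465

From T_{1}^{(1)} = (4·T_{1}^{(0)} − T_{0}^{(0)})/3, solve for T_{1}^{(0)}:
4·T_{1}^{(0)} = 3·(-1.5581388) + (-0.9441645) = -5.6185809
T_{1}^{(0)} = -1.4046452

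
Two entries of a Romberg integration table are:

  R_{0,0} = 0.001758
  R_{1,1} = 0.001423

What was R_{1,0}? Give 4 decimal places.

0.0015

From R_{1,1} = (4·R_{1,0} − R_{0,0})/3, solve for R_{1,0}:
4·R_{1,0} = 3·0.001423 + 0.001758 = 0.006027
R_{1,0} = 0.001507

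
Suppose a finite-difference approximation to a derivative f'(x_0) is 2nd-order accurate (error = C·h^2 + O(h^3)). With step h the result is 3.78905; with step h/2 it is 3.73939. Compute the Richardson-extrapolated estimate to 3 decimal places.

3.723

The leading error scales as h^2; refining by a factor of 2 reduces it by 2^2 = 4.
Extrapolated value = (4·A(h/2) − A(h)) / (4 − 1)
= (4·3.73939 − 3.78905) / 3
= 11.16851 / 3 = 3.72284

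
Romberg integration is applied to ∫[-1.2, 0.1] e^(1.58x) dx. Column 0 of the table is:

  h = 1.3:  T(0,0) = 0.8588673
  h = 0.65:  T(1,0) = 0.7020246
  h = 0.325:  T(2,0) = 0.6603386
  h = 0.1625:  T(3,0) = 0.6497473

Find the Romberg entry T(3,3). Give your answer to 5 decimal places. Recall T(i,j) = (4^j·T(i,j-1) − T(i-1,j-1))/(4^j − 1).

T(1,1) = 0.7020246 + (0.7020246 − 0.8588673)/3 = 0.6497437
T(2,1) = (4·0.6603386 − 0.7020246) / 3 = 0.6464433
T(3,1) = 0.6497473 + (0.6497473 − 0.6603386)/3 = 0.6462169
T(2,2) = (16·0.6464433 − 0.6497437) / 15 = 0.6462233
T(3,2) = (16·0.6462169 − 0.6464433) / 15 = 0.6462018
T(3,3) = (64·0.6462018 − 0.6462233) / 63 = 0.6462015

0.64620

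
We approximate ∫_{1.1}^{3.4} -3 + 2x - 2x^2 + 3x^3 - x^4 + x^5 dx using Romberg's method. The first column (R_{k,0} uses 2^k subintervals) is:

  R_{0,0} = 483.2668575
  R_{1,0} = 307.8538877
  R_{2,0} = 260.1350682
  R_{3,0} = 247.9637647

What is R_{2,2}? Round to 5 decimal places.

243.88519

Richardson extrapolation on the trapezoidal column (denominator 4−1=3):
R_{1,1} = (4·307.8538877 − 483.2668575) / 3 = 249.3828978
R_{2,1} = (4·260.1350682 − 307.8538877) / 3 = 244.2287950
R_{2,2} = (16·244.2287950 − 249.3828978) / 15 = 243.8851881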